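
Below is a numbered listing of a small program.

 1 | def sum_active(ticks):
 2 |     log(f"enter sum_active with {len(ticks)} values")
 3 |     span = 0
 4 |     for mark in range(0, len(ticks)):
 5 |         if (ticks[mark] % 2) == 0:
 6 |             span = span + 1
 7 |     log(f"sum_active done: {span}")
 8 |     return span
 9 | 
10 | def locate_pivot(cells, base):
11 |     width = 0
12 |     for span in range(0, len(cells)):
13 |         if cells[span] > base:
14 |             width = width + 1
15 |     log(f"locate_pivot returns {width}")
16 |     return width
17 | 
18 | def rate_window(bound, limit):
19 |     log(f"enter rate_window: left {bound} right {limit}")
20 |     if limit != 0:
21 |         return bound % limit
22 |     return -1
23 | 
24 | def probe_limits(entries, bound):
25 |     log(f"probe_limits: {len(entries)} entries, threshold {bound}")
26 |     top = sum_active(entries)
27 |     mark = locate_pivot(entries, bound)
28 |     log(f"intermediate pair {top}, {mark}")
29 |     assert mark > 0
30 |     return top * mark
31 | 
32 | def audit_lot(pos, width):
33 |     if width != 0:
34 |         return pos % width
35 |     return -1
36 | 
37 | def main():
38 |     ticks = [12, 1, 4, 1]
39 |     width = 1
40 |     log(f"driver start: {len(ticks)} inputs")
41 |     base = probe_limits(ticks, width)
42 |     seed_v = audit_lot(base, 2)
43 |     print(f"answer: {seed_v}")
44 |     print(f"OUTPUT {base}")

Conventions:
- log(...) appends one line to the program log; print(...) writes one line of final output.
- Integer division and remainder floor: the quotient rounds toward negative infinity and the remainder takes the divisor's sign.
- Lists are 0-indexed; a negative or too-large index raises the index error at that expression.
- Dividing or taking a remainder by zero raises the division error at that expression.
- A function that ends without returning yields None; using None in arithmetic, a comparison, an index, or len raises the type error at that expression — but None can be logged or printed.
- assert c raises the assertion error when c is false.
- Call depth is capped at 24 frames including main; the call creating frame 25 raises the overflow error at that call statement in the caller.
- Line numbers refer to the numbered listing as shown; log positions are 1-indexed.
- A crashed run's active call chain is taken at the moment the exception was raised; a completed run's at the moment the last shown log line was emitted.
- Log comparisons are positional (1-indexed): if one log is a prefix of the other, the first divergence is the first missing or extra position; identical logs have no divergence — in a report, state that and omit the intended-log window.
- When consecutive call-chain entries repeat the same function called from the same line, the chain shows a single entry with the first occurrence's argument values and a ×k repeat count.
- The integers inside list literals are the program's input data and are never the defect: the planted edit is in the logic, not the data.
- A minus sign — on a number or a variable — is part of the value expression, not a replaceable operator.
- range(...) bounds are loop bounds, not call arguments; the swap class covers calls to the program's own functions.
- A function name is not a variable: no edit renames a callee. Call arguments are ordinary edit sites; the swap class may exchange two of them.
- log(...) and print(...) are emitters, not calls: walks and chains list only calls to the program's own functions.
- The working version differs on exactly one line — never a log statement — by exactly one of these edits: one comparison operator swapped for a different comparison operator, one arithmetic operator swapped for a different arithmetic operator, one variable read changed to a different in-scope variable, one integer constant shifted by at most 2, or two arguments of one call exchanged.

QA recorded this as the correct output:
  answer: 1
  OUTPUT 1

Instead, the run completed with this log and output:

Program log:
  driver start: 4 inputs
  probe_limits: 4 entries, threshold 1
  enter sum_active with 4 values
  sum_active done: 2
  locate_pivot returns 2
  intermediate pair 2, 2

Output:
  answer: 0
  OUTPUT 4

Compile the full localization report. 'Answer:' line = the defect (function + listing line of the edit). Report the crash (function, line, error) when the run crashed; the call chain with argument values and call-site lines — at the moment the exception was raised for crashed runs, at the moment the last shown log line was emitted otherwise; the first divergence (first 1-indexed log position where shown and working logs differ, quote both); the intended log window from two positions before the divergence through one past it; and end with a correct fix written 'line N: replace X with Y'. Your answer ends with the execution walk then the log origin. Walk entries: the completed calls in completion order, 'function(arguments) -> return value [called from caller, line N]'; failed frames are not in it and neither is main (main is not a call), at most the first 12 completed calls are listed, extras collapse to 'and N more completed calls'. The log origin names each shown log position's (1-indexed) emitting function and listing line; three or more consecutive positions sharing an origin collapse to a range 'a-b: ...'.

Answer: the defect is in probe_limits at line 30.
Key fact: Every logged value matches the working version; the printed result is what differs.
Call chain: main -> probe_limits([12, 1, 4, 1], 1) (called at line 41).
First divergence: there is none — every log position agrees.
Execution walk:
  sum_active([12, 1, 4, 1]) -> 2  [called from probe_limits, line 26]
  locate_pivot([12, 1, 4, 1], 1) -> 2  [called from probe_limits, line 27]
  probe_limits([12, 1, 4, 1], 1) -> 4  [called from main, line 41]
  audit_lot(4, 2) -> 0  [called from main, line 42]
Origin of each log line:
  1: emitted by main (line 40)
  2: emitted by probe_limits (line 25)
  3: emitted by sum_active (line 2)
  4: emitted by sum_active (line 7)
  5: emitted by locate_pivot (line 15)
  6: emitted by probe_limits (line 28)
A correct fix: line 30: replace `*` with `//`.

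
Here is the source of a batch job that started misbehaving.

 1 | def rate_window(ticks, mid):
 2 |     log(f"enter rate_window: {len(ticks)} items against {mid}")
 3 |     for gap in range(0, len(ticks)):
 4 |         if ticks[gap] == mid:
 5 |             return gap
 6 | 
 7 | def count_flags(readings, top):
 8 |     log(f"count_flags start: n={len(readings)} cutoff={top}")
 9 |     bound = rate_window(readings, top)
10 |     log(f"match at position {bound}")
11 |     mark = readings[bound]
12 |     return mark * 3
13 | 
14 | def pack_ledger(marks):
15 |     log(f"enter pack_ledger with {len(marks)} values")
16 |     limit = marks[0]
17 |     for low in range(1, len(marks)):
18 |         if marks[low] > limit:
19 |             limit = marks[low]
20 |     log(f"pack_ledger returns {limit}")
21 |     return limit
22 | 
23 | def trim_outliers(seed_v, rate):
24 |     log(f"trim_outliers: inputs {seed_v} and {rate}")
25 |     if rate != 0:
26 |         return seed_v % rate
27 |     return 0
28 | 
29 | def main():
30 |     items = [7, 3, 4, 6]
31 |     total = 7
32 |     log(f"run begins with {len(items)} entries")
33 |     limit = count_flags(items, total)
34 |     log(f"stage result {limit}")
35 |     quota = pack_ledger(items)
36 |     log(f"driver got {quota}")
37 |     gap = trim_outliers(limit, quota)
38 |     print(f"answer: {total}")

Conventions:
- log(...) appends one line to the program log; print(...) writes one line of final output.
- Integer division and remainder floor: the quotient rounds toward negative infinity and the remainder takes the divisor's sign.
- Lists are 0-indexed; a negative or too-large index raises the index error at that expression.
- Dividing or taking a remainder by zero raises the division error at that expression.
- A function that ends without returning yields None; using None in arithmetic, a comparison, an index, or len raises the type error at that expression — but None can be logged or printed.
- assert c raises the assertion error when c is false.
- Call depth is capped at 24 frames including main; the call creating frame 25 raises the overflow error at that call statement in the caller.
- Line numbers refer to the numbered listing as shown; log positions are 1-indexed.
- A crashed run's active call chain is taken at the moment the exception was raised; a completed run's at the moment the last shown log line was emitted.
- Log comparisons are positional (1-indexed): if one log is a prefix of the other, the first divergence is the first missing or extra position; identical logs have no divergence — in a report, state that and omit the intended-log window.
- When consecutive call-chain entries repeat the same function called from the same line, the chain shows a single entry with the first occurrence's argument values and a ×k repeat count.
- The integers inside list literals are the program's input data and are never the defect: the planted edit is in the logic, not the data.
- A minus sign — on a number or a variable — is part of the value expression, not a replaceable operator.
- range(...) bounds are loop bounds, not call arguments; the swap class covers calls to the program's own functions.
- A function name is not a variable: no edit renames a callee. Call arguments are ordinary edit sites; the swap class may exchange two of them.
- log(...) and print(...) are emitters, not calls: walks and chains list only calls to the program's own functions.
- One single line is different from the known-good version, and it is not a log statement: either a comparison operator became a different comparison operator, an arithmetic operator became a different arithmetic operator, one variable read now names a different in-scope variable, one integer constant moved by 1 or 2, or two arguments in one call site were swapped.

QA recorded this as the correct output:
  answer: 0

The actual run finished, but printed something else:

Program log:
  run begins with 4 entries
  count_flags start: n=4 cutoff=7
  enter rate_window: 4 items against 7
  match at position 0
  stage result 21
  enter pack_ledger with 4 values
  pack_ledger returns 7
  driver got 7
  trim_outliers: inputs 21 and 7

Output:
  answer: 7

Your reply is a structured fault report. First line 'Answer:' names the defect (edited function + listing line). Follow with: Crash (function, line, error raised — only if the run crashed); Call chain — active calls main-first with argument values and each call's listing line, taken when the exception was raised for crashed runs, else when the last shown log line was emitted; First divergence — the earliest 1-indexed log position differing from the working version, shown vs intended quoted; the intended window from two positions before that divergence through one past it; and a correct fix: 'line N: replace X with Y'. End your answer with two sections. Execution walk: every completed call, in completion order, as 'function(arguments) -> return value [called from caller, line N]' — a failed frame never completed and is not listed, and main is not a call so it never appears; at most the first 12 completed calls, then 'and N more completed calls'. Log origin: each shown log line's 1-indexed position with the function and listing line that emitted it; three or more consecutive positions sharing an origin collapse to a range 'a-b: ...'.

Answer: the defect is in main at line 38.
Core observation: The logs agree in full; only the final output differs.
Call chain: main -> trim_outliers(21, 7) (called at line 37).
First divergence: none (the log streams are identical).
Execution walk:
  rate_window([7, 3, 4, 6], 7) -> 0  [called from count_flags, line 9]
  count_flags([7, 3, 4, 6], 7) -> 21  [called from main, line 33]
  pack_ledger([7, 3, 4, 6]) -> 7  [called from main, line 35]
  trim_outliers(21, 7) -> 0  [called from main, line 37]
Log origin:
  1: from main, line 32
  2: from count_flags, line 8
  3: from rate_window, line 2
  4: from count_flags, line 10
  5: from main, line 34
  6: from pack_ledger, line 15
  7: from pack_ledger, line 20
  8: from main, line 36
  9: from trim_outliers, line 24
A correct fix: line 38: replace `total` with `gap`.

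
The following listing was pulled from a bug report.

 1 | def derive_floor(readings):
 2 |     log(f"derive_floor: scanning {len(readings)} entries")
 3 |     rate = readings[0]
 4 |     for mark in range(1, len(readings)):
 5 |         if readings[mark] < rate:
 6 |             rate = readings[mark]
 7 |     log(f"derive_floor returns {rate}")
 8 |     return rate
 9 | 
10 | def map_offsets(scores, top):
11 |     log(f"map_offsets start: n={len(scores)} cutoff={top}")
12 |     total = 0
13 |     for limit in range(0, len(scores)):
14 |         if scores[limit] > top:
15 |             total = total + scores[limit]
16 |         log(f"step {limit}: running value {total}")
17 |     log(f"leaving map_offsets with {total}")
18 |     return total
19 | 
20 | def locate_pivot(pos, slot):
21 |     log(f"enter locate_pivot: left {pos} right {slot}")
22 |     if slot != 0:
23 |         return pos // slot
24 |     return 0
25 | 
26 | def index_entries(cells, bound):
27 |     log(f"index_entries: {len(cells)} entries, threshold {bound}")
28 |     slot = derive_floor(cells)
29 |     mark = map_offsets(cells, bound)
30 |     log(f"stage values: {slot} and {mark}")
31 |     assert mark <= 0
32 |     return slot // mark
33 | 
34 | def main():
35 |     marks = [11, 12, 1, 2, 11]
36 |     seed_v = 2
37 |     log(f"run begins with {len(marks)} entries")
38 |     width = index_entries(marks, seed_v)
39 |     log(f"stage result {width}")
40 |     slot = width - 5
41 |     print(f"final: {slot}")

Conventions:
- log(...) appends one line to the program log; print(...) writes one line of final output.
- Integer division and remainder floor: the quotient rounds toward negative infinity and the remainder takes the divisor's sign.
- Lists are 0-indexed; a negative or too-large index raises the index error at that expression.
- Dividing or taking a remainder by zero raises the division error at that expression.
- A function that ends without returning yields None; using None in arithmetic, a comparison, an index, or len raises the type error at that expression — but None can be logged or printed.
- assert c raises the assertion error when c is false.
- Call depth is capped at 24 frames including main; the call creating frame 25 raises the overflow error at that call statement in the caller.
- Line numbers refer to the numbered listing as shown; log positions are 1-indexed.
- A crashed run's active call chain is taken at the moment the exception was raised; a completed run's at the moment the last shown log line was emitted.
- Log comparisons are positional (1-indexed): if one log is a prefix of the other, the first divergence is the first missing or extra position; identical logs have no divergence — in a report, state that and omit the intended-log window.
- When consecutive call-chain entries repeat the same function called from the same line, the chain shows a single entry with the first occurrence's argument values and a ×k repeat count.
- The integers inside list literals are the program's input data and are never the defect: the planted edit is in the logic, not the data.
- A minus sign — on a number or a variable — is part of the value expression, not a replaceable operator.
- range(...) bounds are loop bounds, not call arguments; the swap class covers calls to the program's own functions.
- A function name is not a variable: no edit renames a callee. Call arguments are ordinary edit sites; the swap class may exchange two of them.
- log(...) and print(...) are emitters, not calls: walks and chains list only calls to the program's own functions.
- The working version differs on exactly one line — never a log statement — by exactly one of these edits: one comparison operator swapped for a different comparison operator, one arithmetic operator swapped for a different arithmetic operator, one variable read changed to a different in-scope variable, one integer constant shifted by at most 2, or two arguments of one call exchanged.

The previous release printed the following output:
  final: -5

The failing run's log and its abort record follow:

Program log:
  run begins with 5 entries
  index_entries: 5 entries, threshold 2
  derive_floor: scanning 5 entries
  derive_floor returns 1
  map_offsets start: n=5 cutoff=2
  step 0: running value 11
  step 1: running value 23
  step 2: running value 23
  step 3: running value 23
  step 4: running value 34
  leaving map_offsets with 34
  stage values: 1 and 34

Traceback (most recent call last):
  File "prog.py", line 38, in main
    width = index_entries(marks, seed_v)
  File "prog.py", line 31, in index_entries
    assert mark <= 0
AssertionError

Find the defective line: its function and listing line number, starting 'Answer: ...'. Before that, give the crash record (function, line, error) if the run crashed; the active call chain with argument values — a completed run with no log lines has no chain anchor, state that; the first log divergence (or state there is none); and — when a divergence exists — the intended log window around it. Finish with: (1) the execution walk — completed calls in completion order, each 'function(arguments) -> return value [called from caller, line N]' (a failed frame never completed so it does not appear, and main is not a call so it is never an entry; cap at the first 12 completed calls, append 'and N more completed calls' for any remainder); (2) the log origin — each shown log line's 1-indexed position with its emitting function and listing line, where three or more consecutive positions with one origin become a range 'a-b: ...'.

Answer: the defect is in index_entries at line 31.
Key fact: Only 12 log lines were emitted before the run died; the intended continuation was 'stage result 0'.
Crash: index_entries, line 31, AssertionError.
Call chain: main -> index_entries([11, 12, 1, 2, 11], 2) (called at line 38).
First divergence: position 13 — the faulty run's log ends after 12 lines; the working version continues with 'stage result 0'.
Intended log window:
  11: leaving map_offsets with 34
  12: stage values: 1 and 34
  13: stage result 0
Execution walk:
  derive_floor([11, 12, 1, 2, 11]) -> 1  [called from index_entries, line 28]
  map_offsets([11, 12, 1, 2, 11], 2) -> 34  [called from index_entries, line 29]
Log origin:
  1: from main, line 37
  2: from index_entries, line 27
  3: from derive_floor, line 2
  4: from derive_floor, line 7
  5: from map_offsets, line 11
  6-10: from map_offsets, line 16
  11: from map_offsets, line 17
  12: from index_entries, line 30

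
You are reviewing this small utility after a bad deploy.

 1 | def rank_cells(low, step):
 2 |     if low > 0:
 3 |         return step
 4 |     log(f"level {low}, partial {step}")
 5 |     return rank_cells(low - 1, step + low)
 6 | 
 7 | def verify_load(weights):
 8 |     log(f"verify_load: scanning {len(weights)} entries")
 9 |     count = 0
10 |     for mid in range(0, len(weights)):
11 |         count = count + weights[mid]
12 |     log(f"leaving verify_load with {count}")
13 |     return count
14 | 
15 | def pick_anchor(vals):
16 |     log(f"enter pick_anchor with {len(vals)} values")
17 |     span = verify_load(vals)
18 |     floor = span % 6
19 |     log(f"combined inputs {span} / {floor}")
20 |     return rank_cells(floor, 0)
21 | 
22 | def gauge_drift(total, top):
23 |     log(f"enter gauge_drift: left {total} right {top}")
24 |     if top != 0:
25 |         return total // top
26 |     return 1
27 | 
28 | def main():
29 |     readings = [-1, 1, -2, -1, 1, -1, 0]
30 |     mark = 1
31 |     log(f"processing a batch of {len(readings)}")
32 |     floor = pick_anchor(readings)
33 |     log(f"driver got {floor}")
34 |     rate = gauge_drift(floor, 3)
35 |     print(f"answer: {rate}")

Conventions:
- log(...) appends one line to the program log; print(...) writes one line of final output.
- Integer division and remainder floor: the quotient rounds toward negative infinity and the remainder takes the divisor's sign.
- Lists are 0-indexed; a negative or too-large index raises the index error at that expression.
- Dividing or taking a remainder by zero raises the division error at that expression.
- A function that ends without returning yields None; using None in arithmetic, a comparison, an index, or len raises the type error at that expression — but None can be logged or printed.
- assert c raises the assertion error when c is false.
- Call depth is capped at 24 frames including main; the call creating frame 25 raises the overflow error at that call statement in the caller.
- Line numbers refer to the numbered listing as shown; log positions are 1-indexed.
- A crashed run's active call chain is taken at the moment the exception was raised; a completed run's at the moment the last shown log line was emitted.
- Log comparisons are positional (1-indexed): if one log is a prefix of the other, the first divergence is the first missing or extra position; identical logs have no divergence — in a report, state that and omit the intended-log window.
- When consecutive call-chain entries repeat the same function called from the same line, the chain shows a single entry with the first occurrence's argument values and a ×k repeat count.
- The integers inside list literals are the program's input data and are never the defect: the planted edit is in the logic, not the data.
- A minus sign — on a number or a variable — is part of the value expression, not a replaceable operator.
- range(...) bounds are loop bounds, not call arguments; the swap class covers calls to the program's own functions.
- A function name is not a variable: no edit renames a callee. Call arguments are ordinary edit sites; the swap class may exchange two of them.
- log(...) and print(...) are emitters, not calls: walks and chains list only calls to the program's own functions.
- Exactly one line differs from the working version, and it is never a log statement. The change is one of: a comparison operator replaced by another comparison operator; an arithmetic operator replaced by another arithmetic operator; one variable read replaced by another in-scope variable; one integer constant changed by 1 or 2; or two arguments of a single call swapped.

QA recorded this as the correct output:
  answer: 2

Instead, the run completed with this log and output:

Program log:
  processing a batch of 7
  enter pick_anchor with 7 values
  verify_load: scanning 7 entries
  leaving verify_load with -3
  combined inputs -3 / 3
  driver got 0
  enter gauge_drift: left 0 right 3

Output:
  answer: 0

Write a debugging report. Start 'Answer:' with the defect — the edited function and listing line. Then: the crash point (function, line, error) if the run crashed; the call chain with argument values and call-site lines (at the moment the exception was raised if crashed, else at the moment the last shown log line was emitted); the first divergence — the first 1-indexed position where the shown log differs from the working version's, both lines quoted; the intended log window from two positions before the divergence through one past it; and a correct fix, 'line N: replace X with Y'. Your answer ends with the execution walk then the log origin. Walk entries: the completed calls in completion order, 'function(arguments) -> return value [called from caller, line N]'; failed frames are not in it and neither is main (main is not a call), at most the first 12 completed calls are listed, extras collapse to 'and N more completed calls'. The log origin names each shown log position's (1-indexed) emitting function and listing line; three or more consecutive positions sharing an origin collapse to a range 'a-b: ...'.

Answer: the defect is in rank_cells at line 2.
The tell: Everything matches until log position 6, which reads 'driver got 0' in place of 'level 3, partial 0'.
Call chain: main -> gauge_drift(0, 3) (called at line 34).
First divergence: at position 6 the run shows 'driver got 0' where the working version logs 'level 3, partial 0'.
Intended log window:
  4: leaving verify_load with -3
  5: combined inputs -3 / 3
  6: level 3, partial 0
  7: level 2, partial 3
Execution walk:
  verify_load([-1, 1, -2, -1, 1, -1, 0]) -> -3  [called from pick_anchor, line 17]
  rank_cells(3, 0) -> 0  [called from pick_anchor, line 20]
  pick_anchor([-1, 1, -2, -1, 1, -1, 0]) -> 0  [called from main, line 32]
  gauge_drift(0, 3) -> 0  [called from main, line 34]
Log origin:
  1: emitted by main (line 31)
  2: emitted by pick_anchor (line 16)
  3: emitted by verify_load (line 8)
  4: emitted by verify_load (line 12)
  5: emitted by pick_anchor (line 19)
  6: emitted by main (line 33)
  7: emitted by gauge_drift (line 23)
A correct fix: line 2: replace `>` with `<=`.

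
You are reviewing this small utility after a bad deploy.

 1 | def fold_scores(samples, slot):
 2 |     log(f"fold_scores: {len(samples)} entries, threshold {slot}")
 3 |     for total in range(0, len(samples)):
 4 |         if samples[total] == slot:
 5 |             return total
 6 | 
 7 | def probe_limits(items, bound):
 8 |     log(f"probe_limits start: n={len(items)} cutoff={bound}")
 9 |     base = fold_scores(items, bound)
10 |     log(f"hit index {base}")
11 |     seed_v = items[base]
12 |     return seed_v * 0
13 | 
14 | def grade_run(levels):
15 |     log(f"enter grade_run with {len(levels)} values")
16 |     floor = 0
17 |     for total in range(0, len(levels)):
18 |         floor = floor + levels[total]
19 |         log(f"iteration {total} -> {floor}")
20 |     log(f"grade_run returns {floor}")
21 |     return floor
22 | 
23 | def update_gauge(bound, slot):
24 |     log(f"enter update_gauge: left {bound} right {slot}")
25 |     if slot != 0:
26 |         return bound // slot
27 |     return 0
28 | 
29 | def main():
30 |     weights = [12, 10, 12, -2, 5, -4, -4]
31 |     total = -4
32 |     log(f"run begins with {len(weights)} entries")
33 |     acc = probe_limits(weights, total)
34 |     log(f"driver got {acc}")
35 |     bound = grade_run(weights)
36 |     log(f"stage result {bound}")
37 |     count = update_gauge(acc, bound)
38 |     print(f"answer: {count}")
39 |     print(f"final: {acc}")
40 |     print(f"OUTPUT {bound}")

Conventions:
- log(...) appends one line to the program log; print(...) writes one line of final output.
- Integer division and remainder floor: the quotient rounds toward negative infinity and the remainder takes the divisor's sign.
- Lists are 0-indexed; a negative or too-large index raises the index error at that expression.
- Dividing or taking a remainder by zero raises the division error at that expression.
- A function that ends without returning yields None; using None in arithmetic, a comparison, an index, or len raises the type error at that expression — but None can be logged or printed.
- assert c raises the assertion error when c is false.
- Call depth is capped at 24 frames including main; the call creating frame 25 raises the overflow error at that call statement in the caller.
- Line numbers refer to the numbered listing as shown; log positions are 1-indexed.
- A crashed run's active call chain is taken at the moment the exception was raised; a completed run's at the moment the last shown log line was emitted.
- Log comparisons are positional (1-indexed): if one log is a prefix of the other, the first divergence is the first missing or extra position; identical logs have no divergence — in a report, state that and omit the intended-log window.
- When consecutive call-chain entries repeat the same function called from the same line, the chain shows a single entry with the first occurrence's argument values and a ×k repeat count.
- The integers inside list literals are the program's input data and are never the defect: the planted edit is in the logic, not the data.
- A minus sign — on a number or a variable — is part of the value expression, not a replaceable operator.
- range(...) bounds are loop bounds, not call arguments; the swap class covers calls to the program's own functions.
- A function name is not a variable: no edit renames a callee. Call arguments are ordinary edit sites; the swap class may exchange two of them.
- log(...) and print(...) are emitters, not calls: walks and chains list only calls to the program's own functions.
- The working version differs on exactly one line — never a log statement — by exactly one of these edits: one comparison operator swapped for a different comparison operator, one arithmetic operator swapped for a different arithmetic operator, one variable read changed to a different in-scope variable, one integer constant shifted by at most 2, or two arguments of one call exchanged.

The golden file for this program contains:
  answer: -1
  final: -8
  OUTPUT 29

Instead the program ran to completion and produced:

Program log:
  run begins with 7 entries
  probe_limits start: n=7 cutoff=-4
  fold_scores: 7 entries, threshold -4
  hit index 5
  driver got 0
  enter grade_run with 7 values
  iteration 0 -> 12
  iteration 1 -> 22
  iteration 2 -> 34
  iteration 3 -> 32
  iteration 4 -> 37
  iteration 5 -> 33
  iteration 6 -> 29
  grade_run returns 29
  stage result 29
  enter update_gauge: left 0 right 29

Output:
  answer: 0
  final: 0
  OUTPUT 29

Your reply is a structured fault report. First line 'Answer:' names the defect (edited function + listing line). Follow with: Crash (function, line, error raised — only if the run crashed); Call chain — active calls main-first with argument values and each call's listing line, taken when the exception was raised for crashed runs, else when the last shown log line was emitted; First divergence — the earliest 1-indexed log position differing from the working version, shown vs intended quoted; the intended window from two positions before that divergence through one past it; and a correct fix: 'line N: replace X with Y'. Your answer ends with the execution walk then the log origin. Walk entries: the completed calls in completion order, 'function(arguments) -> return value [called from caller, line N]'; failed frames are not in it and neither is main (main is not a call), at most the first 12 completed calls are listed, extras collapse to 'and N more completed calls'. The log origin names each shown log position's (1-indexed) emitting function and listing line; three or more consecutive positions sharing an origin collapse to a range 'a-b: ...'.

Answer: the defect is in probe_limits at line 12.
Core observation: At log position 5 the runs split — shown 'driver got 0', but the working version logs 'driver got -8'.
Call chain: main -> update_gauge(0, 29) (called at line 37).
First divergence: position 5 — shown 'driver got 0', intended 'driver got -8'.
Intended log window:
  3: fold_scores: 7 entries, threshold -4
  4: hit index 5
  5: driver got -8
  6: enter grade_run with 7 values
Execution walk:
  fold_scores([12, 10, 12, -2, 5, -4, -4], -4) -> 5  [called from probe_limits, line 9]
  probe_limits([12, 10, 12, -2, 5, -4, -4], -4) -> 0  [called from main, line 33]
  grade_run([12, 10, 12, -2, 5, -4, -4]) -> 29  [called from main, line 35]
  update_gauge(0, 29) -> 0  [called from main, line 37]
Log origin:
  1: from main, line 32
  2: from probe_limits, line 8
  3: from fold_scores, line 2
  4: from probe_limits, line 10
  5: from main, line 34
  6: from grade_run, line 15
  7-13: from grade_run, line 19
  14: from grade_run, line 20
  15: from main, line 36
  16: from update_gauge, line 24
A correct fix: line 12: replace `0` with `2`.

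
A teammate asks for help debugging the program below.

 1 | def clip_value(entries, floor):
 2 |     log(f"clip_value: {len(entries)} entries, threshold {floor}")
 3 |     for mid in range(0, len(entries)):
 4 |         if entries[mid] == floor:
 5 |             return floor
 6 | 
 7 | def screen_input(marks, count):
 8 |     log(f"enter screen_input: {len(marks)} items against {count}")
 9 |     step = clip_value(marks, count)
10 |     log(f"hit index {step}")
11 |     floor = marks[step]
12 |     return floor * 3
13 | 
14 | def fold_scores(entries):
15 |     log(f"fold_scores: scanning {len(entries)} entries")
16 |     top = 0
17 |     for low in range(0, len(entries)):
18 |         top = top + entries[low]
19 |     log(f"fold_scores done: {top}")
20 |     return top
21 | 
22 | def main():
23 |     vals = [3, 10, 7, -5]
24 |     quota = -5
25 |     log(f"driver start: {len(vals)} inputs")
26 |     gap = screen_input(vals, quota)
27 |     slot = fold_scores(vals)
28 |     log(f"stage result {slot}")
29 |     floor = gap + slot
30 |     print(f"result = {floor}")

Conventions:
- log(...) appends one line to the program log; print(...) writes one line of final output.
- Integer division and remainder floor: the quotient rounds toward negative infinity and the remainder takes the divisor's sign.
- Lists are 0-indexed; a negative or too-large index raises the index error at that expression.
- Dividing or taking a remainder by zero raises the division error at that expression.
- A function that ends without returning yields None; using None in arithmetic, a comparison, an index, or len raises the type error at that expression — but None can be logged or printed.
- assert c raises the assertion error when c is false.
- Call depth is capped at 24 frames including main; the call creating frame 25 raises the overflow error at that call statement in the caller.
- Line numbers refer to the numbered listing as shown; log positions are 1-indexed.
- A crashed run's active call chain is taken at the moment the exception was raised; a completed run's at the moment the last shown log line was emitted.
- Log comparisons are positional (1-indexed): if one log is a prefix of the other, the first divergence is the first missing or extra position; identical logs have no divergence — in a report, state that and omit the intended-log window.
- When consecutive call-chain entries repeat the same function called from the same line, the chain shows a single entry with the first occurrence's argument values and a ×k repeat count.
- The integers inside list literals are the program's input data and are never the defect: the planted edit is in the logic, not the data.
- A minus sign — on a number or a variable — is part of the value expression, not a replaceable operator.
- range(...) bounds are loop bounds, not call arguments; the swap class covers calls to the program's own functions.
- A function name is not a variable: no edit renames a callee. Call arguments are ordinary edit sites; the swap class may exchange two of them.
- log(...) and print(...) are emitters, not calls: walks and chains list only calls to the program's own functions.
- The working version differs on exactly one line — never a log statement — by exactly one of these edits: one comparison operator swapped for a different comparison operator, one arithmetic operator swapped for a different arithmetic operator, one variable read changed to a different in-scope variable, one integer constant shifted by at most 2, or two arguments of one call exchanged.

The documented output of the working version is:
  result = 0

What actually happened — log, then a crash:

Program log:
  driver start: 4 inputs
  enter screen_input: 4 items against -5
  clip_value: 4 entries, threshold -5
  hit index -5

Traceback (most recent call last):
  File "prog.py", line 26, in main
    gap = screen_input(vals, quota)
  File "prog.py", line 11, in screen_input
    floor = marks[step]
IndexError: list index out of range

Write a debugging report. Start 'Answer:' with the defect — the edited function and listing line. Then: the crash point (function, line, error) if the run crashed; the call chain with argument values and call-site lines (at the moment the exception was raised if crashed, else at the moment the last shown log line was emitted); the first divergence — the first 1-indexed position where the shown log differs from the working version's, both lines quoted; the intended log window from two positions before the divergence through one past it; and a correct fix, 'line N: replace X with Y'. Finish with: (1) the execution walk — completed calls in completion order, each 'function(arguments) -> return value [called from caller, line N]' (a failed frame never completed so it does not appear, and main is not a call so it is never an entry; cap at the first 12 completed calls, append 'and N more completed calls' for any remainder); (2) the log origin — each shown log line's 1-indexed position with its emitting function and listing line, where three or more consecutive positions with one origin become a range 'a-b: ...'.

Answer: the defect is in clip_value at line 5.
Core observation: At log position 4 the runs split — shown 'hit index -5', but the working version logs 'hit index 3'.
Crash: screen_input, line 11, IndexError.
Call chain: main -> screen_input([3, 10, 7, -5], -5) (called at line 26).
First divergence: position 4; shown 'hit index -5' vs intended 'hit index 3'.
Intended log window:
  2: enter screen_input: 4 items against -5
  3: clip_value: 4 entries, threshold -5
  4: hit index 3
  5: fold_scores: scanning 4 entries
Execution walk:
  clip_value([3, 10, 7, -5], -5) -> -5  [called from screen_input, line 9]
Origin of each log line:
  1: from main, line 25
  2: from screen_input, line 8
  3: from clip_value, line 2
  4: from screen_input, line 10
A correct fix: line 5: replace `floor` with `mid`.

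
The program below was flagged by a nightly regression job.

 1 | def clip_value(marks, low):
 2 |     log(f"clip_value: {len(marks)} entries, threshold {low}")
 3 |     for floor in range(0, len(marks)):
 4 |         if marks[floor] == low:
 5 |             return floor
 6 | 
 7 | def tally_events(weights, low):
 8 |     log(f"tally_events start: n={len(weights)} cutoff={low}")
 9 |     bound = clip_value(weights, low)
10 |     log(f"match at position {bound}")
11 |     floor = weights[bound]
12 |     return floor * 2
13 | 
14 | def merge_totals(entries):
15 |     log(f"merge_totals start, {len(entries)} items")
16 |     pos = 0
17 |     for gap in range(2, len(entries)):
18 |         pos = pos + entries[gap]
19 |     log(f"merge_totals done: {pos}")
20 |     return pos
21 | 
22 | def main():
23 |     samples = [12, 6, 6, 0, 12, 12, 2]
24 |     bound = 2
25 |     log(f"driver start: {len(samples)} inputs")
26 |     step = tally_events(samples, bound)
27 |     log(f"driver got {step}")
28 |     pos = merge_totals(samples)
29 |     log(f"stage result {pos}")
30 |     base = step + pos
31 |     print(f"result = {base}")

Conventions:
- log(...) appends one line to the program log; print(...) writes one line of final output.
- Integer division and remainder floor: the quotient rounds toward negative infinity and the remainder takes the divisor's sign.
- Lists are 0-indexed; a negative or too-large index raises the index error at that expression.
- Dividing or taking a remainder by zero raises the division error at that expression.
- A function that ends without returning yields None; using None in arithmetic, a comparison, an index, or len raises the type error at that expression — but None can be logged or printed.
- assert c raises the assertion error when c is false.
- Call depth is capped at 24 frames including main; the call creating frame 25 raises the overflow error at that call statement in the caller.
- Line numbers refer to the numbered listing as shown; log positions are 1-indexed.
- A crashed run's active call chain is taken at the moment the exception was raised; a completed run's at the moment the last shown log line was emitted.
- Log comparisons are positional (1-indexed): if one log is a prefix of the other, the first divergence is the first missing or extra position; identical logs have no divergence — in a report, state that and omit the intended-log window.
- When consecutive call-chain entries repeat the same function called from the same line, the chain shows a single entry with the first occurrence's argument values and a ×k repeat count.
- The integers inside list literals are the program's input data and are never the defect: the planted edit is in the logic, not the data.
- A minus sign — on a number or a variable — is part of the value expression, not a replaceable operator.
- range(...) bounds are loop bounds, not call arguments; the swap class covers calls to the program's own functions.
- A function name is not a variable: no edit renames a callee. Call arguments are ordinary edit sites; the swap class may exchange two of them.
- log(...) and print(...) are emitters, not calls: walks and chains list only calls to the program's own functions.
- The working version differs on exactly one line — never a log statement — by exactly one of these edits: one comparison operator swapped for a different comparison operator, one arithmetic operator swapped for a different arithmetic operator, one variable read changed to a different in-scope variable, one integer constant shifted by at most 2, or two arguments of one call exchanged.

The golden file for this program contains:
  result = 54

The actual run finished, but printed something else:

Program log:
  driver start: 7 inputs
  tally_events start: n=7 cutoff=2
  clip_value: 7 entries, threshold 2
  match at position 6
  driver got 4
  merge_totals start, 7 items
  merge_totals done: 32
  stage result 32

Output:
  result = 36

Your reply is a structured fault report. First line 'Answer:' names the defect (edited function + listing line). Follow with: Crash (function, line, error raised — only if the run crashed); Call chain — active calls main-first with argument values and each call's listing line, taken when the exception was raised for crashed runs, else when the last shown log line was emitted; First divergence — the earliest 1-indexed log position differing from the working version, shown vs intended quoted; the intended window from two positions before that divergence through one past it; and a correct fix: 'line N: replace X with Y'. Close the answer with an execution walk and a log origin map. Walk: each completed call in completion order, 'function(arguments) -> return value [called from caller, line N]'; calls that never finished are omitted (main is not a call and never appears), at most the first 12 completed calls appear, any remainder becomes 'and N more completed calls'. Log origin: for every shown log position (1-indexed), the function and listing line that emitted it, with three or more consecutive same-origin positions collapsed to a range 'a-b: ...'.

Answer: the defect is in merge_totals at line 17.
The tell: Position 7 is the first bad log line: 'merge_totals done: 32' should read 'merge_totals done: 50'.
Call chain: main.
First divergence: at position 7 the run shows 'merge_totals done: 32' where the working version logs 'merge_totals done: 50'.
Intended log window:
  5: driver got 4
  6: merge_totals start, 7 items
  7: merge_totals done: 50
  8: stage result 50
Execution walk:
  clip_value([12, 6, 6, 0, 12, 12, 2], 2) -> 6  [called from tally_events, line 9]
  tally_events([12, 6, 6, 0, 12, 12, 2], 2) -> 4  [called from main, line 26]
  merge_totals([12, 6, 6, 0, 12, 12, 2]) -> 32  [called from main, line 28]
Log origins:
  1 — main, line 25
  2 — tally_events, line 8
  3 — clip_value, line 2
  4 — tally_events, line 10
  5 — main, line 27
  6 — merge_totals, line 15
  7 — merge_totals, line 19
  8 — main, line 29
A correct fix: line 17: replace `2` with `0`.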